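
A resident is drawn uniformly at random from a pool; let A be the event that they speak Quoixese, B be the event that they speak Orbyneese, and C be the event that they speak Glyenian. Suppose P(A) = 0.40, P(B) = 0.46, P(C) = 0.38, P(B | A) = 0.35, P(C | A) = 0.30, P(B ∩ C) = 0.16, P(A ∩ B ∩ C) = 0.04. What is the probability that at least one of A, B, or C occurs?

0.86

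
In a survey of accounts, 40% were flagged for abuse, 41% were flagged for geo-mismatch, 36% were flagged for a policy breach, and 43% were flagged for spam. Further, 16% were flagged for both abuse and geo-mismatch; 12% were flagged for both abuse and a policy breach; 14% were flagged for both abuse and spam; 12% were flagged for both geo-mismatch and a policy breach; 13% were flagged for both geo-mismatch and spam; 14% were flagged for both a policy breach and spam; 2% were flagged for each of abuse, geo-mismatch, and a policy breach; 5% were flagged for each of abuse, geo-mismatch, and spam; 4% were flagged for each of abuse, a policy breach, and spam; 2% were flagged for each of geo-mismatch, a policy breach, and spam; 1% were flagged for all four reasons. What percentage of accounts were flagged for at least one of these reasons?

91%

P(at least one) = 40 + 41 + 36 + 43 − 16 − 12 − 14 − 12 − 13 − 14 + 2 + 5 + 4 + 2 − 1 = 91%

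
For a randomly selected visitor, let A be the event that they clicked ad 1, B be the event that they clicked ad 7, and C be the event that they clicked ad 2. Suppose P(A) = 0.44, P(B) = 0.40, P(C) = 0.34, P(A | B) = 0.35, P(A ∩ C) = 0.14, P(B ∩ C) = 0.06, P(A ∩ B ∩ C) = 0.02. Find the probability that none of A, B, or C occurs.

P(A ∩ B) = P(B)·P(A|B) = 0.40 × 0.35 = 0.14
Inclusion–exclusion gives
P(A ∪ B ∪ C) = 0.44 + 0.40 + 0.34 − 0.14 − 0.14 − 0.06 + 0.02 = 0.86
P(none) = 1 − 0.86 = 0.14

0.14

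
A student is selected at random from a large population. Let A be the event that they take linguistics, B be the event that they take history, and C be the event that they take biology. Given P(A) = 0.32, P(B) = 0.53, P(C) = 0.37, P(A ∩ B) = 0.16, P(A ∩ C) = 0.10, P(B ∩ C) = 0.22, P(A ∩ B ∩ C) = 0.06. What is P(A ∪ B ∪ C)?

0.80

Apply inclusion-exclusion:
P(A ∪ B ∪ C) = 0.32 + 0.53 + 0.37 − 0.16 − 0.10 − 0.22 + 0.06 = 0.80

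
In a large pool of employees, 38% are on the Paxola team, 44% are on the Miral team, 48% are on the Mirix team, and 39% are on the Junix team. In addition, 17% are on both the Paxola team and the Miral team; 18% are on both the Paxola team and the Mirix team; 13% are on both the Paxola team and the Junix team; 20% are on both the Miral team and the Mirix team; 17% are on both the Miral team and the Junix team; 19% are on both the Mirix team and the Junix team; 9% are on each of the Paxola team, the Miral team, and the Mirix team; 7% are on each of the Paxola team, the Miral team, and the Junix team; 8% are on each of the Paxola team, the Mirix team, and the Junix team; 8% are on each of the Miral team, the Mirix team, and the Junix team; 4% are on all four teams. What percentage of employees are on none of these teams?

By inclusion–exclusion:
P(at least one) = 38 + 44 + 48 + 39 − 17 − 18 − 13 − 20 − 17 − 19 + 9 + 7 + 8 + 8 − 4 = 93%
P(none) = 100% − 93% = 7%

7%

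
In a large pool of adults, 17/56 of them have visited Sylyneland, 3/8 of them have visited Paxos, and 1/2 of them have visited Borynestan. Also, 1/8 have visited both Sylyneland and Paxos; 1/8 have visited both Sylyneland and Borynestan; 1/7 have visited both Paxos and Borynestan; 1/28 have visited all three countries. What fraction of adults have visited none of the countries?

5/28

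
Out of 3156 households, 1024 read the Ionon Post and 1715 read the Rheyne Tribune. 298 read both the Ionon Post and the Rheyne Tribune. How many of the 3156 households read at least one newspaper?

2441

|at least one| = 1024 + 1715 − 298 = 2441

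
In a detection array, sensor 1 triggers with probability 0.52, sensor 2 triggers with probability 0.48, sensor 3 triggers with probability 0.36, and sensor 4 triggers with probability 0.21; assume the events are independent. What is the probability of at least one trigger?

0.87380224

Independence gives P(none) = ∏(1 − pᵢ).
P(none) = (1 − 0.52) × (1 − 0.48) × (1 − 0.36) × (1 − 0.21) = 0.48 × 0.52 × 0.64 × 0.79 = 0.12619776
P(at least one) = 1 − 0.12619776 = 0.87380224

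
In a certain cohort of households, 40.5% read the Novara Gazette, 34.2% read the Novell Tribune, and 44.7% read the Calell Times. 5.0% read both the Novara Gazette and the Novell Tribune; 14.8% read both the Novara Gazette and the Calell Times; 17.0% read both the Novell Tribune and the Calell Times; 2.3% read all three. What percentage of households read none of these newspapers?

15.1%

P(≥1) = 40.5 + 34.2 + 44.7 − 5.0 − 14.8 − 17.0 + 2.3 = 84.9%
P(none) = 100% − 84.9% = 15.1%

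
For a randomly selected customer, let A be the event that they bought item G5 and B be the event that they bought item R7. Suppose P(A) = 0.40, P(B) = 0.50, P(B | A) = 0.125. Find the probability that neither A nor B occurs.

P(A ∩ B) = P(A)·P(B|A) = 0.40 × 0.125 = 0.05
Inclusion–exclusion gives
P(A ∪ B) = 0.40 + 0.50 − 0.05 = 0.85
P(none) = 1 − 0.85 = 0.15

0.15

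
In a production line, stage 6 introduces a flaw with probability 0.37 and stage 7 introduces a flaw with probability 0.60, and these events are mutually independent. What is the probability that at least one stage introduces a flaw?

0.748

Independence gives P(none) = ∏(1 − pᵢ).
P(none) = (1 − 0.37) × (1 − 0.60) = 0.63 × 0.40 = 0.252
P(at least one) = 1 − 0.252 = 0.748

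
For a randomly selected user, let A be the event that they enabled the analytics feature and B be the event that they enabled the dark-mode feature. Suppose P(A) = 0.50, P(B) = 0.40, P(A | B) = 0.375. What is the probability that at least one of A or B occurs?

0.75

P(A ∩ B) = P(B)·P(A|B) = 0.40 × 0.375 = 0.15
P(A ∪ B) = 0.50 + 0.40 − 0.15 = 0.75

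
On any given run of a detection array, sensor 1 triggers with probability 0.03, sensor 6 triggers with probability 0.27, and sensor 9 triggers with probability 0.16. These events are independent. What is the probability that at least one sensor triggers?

0.405196

P(none) = (1 − 0.03) × (1 − 0.27) × (1 − 0.16) = 0.97 × 0.73 × 0.84 = 0.594804
P(at least one) = 1 − 0.594804 = 0.405196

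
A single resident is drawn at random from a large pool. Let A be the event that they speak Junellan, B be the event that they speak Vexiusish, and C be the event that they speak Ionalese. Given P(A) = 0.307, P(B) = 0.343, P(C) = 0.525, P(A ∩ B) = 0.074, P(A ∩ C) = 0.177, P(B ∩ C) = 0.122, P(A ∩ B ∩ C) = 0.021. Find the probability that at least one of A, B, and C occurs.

0.823

By inclusion–exclusion:
P(A ∪ B ∪ C) = 0.307 + 0.343 + 0.525 − 0.074 − 0.177 − 0.122 + 0.021 = 0.823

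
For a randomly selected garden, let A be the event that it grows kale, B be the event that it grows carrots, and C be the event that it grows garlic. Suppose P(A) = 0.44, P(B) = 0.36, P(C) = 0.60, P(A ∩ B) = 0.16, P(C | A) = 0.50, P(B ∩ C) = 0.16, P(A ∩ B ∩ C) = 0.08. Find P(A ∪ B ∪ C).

0.94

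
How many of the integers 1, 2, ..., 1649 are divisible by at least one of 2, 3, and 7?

⌊1649/2⌋ + ⌊1649/3⌋ + ⌊1649/7⌋ − ⌊1649/6⌋ − ⌊1649/14⌋ − ⌊1649/21⌋ + ⌊1649/42⌋ = 824 + 549 + 235 − 274 − 117 − 78 + 39 = 1178

1178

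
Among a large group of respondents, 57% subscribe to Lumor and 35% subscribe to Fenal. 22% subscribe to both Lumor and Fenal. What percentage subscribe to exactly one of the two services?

Using the inclusion–exclusion count for exactly one event:
P(exactly one) = 57 + 35 − 2·22 = 48%

48%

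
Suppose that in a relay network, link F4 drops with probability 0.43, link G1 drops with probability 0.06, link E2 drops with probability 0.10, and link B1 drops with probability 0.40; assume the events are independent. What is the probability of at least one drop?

0.710668

Independence gives P(none) = ∏(1 − pᵢ).
P(none) = (1 − 0.43) × (1 − 0.06) × (1 − 0.10) × (1 − 0.40) = 0.57 × 0.94 × 0.90 × 0.60 = 0.289332
P(at least one) = 1 − 0.289332 = 0.710668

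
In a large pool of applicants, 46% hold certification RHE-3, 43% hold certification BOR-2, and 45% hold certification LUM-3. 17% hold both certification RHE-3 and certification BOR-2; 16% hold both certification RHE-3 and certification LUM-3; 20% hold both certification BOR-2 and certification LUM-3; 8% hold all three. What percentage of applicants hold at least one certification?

89%

Apply inclusion-exclusion:
P(at least one) = 46 + 43 + 45 − 17 − 16 − 20 + 8 = 89%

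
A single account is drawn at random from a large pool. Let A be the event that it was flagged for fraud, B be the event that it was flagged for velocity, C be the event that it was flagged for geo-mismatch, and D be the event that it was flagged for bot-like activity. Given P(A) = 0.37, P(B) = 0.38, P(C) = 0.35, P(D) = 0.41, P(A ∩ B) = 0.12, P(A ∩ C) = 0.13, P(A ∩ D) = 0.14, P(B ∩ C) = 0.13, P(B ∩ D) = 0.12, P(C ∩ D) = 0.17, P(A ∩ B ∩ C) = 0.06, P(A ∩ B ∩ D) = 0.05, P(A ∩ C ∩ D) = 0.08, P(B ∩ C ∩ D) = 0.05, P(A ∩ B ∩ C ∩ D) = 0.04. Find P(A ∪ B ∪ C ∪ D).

P(A ∪ B ∪ C ∪ D) = 0.37 + 0.38 + 0.35 + 0.41 − 0.12 − 0.13 − 0.14 − 0.13 − 0.12 − 0.17 + 0.06 + 0.05 + 0.08 + 0.05 − 0.04 = 0.90

0.90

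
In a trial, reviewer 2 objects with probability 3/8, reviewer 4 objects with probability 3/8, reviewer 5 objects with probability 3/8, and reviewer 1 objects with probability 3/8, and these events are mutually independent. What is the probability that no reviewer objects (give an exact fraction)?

625/4096

Independence gives P(none) = ∏(1 − pᵢ).
P(none) = (1 − 3/8) × (1 − 3/8) × (1 − 3/8) × (1 − 3/8) = 5/8 × 5/8 × 5/8 × 5/8 = 625/4096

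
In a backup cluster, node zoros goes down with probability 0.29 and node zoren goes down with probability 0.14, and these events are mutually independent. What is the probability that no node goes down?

P(none) = (1 − 0.29) × (1 − 0.14) = 0.71 × 0.86 = 0.6106

0.6106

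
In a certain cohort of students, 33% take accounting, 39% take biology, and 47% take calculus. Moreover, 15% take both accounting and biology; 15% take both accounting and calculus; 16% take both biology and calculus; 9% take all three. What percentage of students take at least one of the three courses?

82%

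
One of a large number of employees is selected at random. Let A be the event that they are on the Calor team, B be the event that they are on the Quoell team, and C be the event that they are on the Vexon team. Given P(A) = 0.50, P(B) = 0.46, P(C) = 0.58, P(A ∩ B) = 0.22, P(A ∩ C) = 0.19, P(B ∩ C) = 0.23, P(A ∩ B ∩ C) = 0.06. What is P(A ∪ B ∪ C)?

0.96

By inclusion-exclusion,
P(A ∪ B ∪ C) = 0.50 + 0.46 + 0.58 − 0.22 − 0.19 − 0.23 + 0.06 = 0.96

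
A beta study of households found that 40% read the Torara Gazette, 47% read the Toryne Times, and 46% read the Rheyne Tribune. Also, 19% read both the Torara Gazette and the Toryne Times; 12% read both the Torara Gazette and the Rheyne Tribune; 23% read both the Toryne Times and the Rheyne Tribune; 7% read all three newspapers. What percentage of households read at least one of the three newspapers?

86%

P(at least one) = 40 + 47 + 46 − 19 − 12 − 23 + 7 = 86%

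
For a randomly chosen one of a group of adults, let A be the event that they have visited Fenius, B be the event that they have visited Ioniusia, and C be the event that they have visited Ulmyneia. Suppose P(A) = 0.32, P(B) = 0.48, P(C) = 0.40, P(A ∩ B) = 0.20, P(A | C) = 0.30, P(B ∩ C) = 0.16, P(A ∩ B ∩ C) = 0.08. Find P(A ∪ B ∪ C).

P(A ∩ C) = P(C)·P(A|C) = 0.40 × 0.30 = 0.12
Using inclusion–exclusion:
P(A ∪ B ∪ C) = 0.32 + 0.48 + 0.40 − 0.20 − 0.12 − 0.16 + 0.08 = 0.80

0.80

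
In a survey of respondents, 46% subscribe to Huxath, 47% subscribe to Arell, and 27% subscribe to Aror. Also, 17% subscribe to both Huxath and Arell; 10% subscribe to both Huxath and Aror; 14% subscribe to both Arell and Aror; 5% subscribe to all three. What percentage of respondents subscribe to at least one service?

84%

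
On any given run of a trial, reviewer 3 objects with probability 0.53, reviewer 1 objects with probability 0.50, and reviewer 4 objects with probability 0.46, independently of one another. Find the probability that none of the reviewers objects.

0.1269

Since the events are independent, P(none) is the product of the individual non-occurrence probabilities.
P(none) = (1 − 0.53) × (1 − 0.50) × (1 − 0.46) = 0.47 × 0.50 × 0.54 = 0.1269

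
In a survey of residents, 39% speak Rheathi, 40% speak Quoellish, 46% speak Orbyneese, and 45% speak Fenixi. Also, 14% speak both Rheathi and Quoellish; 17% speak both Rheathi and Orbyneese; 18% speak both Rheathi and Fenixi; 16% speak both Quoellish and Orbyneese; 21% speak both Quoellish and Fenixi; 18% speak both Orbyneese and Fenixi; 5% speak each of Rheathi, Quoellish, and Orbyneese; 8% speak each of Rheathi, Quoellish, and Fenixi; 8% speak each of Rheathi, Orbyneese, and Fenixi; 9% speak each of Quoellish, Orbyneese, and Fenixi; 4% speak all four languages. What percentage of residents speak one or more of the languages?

92%

By inclusion-exclusion,
P(union) = 39 + 40 + 46 + 45 − 14 − 17 − 18 − 16 − 21 − 18 + 5 + 8 + 8 + 9 − 4 = 92%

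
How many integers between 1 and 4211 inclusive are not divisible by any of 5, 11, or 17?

Using inclusion–exclusion:
floor(4211/5) + floor(4211/11) + floor(4211/17) − floor(4211/55) − floor(4211/85) − floor(4211/187) + floor(4211/935) = 842 + 382 + 247 − 76 − 49 − 22 + 4 = 1328
4211 − 1328 = 2883

2883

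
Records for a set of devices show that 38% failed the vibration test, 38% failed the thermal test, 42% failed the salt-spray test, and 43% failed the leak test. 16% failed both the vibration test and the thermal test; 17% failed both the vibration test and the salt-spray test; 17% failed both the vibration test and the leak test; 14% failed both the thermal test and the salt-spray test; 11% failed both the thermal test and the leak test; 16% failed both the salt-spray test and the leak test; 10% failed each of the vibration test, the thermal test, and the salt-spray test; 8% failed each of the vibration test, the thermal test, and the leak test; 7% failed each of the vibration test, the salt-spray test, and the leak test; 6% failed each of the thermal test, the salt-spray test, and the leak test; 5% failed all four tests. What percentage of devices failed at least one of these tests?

96%

Inclusion–exclusion gives
P(at least one) = 38 + 38 + 42 + 43 − 16 − 17 − 17 − 14 − 11 − 16 + 10 + 8 + 7 + 6 − 5 = 96%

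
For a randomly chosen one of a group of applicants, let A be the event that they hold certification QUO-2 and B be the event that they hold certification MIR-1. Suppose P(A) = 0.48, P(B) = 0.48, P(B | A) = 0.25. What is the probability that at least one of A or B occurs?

0.84

P(A ∩ B) = P(A)·P(B|A) = 0.48 × 0.25 = 0.12
Apply inclusion-exclusion:
P(A ∪ B) = 0.48 + 0.48 − 0.12 = 0.84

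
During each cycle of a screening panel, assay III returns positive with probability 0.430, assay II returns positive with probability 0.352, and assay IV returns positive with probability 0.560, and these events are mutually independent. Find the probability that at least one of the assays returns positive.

0.8374816

Since the events are independent, P(none) is the product of the individual non-occurrence probabilities.
P(none) = (1 − 0.430) × (1 − 0.352) × (1 − 0.560) = 0.570 × 0.648 × 0.440 = 0.1625184
P(at least one) = 1 − 0.1625184 = 0.8374816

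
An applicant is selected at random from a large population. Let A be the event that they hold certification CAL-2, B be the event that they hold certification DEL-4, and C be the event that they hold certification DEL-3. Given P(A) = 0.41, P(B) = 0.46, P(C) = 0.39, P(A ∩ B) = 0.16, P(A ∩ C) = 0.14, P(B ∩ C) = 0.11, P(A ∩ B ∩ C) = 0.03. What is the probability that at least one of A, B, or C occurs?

0.88

P(A ∪ B ∪ C) = 0.41 + 0.46 + 0.39 − 0.16 − 0.14 − 0.11 + 0.03 = 0.88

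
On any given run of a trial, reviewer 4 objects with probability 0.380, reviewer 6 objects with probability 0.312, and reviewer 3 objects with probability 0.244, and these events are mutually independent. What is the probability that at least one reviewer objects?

0.67752064

P(none) = (1 − 0.380) × (1 − 0.312) × (1 − 0.244) = 0.620 × 0.688 × 0.756 = 0.32247936
P(at least one) = 1 − 0.32247936 = 0.67752064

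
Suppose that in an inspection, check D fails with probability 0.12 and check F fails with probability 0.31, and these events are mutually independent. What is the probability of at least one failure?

P(none) = (1 − 0.12) × (1 − 0.31) = 0.88 × 0.69 = 0.6072
P(at least one) = 1 − 0.6072 = 0.3928

0.3928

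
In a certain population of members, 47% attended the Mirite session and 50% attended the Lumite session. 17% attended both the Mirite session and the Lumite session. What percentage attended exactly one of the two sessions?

63%

P(exactly one) = 47 + 50 − 2·17 = 63%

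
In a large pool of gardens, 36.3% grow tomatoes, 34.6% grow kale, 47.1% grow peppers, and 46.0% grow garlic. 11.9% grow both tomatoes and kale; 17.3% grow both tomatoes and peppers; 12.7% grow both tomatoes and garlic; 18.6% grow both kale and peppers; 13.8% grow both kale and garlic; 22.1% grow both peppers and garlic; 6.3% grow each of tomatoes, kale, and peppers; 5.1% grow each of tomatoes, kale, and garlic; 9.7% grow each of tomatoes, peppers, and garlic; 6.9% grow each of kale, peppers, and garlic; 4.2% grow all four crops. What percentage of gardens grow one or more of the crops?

P(at least one) = 36.3 + 34.6 + 47.1 + 46.0 − 11.9 − 17.3 − 12.7 − 18.6 − 13.8 − 22.1 + 6.3 + 5.1 + 9.7 + 6.9 − 4.2 = 91.4%

91.4%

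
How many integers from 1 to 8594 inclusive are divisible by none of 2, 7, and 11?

3348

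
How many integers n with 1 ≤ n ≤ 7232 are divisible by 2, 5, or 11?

3616 + 1446 + 657 − 723 − 328 − 131 + 65 = 4602

4602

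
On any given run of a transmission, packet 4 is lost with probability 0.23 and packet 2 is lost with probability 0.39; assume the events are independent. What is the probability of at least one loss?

0.5303

P(none) = (1 − 0.23) × (1 − 0.39) = 0.77 × 0.61 = 0.4697
P(at least one) = 1 − 0.4697 = 0.5303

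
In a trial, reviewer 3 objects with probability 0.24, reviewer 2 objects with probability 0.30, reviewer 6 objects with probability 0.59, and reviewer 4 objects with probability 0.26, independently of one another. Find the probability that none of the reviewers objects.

0.1614088

Independence gives P(none) = ∏(1 − pᵢ).
P(none) = (1 − 0.24) × (1 − 0.30) × (1 − 0.59) × (1 − 0.26) = 0.76 × 0.70 × 0.41 × 0.74 = 0.1614088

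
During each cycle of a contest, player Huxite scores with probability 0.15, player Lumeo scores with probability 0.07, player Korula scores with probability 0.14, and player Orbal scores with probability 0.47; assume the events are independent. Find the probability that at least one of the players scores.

0.6396901

P(none) = (1 − 0.15) × (1 − 0.07) × (1 − 0.14) × (1 − 0.47) = 0.85 × 0.93 × 0.86 × 0.53 = 0.3603099
P(at least one) = 1 − 0.3603099 = 0.6396901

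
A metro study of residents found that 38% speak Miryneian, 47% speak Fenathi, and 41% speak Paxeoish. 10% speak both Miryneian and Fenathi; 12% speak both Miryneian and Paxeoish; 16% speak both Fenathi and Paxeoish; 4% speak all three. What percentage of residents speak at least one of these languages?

92%

Using inclusion–exclusion:
P(at least one) = 38 + 47 + 41 − 10 − 12 − 16 + 4 = 92%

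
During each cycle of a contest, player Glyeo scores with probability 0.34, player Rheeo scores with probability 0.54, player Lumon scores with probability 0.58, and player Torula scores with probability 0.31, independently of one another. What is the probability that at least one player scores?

0.91201672

P(none) = (1 − 0.34) × (1 − 0.54) × (1 − 0.58) × (1 − 0.31) = 0.66 × 0.46 × 0.42 × 0.69 = 0.08798328
P(at least one) = 1 − 0.08798328 = 0.91201672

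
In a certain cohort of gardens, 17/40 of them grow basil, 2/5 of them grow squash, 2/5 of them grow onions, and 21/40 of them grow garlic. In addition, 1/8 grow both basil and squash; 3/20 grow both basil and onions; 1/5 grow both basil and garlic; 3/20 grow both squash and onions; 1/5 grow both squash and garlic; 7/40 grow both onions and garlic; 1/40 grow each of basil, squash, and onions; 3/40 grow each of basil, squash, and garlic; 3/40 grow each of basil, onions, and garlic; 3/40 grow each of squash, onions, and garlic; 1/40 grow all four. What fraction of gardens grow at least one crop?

39/40

By inclusion–exclusion:
P(≥1) = 17/40 + 2/5 + 2/5 + 21/40 − 1/8 − 3/20 − 1/5 − 3/20 − 1/5 − 7/40 + 1/40 + 3/40 + 3/40 + 3/40 − 1/40 = 39/40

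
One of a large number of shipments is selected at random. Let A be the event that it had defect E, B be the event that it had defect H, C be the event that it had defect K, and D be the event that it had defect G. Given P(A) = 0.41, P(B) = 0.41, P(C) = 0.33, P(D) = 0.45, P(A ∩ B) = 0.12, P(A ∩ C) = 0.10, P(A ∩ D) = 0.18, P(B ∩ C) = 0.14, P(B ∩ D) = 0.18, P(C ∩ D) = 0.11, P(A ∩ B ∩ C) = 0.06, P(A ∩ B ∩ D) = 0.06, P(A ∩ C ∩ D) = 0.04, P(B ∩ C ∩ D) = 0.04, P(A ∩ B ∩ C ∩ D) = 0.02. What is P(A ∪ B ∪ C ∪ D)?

P(A ∪ B ∪ C ∪ D) = 0.41 + 0.41 + 0.33 + 0.45 − 0.12 − 0.10 − 0.18 − 0.14 − 0.18 − 0.11 + 0.06 + 0.06 + 0.04 + 0.04 − 0.02 = 0.95

0.95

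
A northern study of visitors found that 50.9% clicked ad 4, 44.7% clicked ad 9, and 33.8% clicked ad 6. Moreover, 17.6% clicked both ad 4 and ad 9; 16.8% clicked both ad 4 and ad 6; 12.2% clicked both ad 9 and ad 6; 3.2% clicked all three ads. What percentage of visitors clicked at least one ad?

86.0%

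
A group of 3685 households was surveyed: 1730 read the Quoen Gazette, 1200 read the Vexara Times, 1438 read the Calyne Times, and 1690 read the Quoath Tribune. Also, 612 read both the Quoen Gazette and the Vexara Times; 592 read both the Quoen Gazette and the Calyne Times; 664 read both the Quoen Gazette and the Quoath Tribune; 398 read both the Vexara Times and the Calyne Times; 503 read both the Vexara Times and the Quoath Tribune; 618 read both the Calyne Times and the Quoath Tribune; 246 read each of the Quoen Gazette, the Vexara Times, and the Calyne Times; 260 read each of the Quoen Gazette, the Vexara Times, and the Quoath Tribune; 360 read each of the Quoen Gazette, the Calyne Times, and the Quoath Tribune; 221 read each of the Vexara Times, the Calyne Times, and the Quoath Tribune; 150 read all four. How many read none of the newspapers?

77

By inclusion–exclusion:
N(≥1) = 1730 + 1200 + 1438 + 1690 − 612 − 592 − 664 − 398 − 503 − 618 + 246 + 260 + 360 + 221 − 150 = 3608
None: 3685 − 3608 = 77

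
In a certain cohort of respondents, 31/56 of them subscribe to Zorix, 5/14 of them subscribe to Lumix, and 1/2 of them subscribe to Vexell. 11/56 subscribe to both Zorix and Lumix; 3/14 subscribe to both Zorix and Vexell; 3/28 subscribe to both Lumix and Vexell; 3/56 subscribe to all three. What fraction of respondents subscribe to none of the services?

3/56

P(union) = 31/56 + 5/14 + 1/2 − 11/56 − 3/14 − 3/28 + 3/56 = 53/56
P(none) = 1 − 53/56 = 3/56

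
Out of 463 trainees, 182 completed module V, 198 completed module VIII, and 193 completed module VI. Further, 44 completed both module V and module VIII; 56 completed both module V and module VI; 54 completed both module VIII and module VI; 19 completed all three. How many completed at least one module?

438

Inclusion–exclusion gives
N(≥1) = 182 + 198 + 193 − 44 − 56 − 54 + 19 = 438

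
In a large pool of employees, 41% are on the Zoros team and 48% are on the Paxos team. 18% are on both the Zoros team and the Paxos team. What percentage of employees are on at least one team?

Using inclusion–exclusion:
P(at least one) = 41 + 48 − 18 = 71%

71%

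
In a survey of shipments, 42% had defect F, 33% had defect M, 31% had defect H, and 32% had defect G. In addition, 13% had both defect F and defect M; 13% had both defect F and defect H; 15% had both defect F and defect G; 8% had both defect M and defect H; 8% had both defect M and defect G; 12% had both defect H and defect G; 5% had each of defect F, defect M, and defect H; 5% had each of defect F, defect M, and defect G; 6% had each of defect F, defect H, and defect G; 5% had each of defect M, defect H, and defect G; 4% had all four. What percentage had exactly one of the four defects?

Using the inclusion–exclusion count for exactly one event:
P(exactly one) = 42 + 33 + 31 + 32 − 2·13 − 2·13 − 2·15 − 2·8 − 2·8 − 2·12 + 3·5 + 3·5 + 3·6 + 3·5 − 4·4 = 47%

47%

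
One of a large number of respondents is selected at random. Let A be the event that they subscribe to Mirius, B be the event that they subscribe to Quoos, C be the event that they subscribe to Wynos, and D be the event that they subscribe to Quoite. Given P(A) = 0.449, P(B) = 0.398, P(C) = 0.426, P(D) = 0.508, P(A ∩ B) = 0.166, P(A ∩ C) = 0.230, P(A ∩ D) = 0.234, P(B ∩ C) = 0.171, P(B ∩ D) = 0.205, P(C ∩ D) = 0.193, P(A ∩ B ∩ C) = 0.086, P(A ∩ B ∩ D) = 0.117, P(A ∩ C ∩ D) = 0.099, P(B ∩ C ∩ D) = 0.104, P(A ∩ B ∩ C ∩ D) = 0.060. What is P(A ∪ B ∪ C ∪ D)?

By inclusion–exclusion:
P(A ∪ B ∪ C ∪ D) = 0.449 + 0.398 + 0.426 + 0.508 − 0.166 − 0.230 − 0.234 − 0.171 − 0.205 − 0.193 + 0.086 + 0.117 + 0.099 + 0.104 − 0.060 = 0.928

0.928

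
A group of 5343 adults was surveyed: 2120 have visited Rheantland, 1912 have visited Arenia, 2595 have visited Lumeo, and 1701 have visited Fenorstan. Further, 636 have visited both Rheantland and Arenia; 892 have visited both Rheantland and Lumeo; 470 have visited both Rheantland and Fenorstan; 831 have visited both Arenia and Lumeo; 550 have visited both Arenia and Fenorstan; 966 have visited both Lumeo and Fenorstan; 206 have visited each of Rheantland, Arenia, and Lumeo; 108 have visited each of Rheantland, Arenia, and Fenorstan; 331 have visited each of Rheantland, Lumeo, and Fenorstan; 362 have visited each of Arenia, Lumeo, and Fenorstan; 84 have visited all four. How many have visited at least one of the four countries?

By inclusion-exclusion,
|union| = 2120 + 1912 + 2595 + 1701 − 636 − 892 − 470 − 831 − 550 − 966 + 206 + 108 + 331 + 362 − 84 = 4906

4906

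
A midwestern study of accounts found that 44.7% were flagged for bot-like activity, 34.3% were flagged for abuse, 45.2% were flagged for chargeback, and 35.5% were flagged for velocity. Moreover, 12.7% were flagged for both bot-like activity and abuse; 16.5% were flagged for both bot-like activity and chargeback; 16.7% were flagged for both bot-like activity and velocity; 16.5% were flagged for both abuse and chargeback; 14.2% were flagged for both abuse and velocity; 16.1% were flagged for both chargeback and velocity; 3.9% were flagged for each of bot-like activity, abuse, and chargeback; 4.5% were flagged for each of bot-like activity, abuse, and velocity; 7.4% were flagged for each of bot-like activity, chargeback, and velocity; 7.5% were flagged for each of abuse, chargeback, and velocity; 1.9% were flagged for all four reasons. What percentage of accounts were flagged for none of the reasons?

11.6%

P(at least one) = 44.7 + 34.3 + 45.2 + 35.5 − 12.7 − 16.5 − 16.7 − 16.5 − 14.2 − 16.1 + 3.9 + 4.5 + 7.4 + 7.5 − 1.9 = 88.4%
P(none) = 100% − 88.4% = 11.6%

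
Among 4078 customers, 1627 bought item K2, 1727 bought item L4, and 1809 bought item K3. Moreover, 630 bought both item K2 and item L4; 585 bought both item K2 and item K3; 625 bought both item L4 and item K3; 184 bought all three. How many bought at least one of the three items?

|at least one| = 1627 + 1727 + 1809 − 630 − 585 − 625 + 184 = 3507

3507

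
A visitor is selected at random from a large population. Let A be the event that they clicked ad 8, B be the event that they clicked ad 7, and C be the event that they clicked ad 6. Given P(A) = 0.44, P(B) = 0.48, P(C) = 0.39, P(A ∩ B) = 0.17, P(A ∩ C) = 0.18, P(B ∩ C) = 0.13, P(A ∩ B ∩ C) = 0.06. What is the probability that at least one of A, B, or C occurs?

0.89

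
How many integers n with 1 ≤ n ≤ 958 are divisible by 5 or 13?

Using inclusion–exclusion:
floor(958/5) + floor(958/13) − floor(958/65) = 191 + 73 − 14 = 250

250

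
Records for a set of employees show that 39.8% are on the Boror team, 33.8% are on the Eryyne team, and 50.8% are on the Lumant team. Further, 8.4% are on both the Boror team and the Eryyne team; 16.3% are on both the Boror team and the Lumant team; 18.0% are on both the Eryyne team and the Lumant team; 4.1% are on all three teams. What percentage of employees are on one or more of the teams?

By inclusion-exclusion,
P(at least one) = 39.8 + 33.8 + 50.8 − 8.4 − 16.3 − 18.0 + 4.1 = 85.8%

85.8%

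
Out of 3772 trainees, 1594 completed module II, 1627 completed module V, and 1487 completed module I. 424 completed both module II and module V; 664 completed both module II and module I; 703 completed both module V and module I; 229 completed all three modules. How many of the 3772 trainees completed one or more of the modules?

By inclusion-exclusion,
|union| = 1594 + 1627 + 1487 − 424 − 664 − 703 + 229 = 3146

3146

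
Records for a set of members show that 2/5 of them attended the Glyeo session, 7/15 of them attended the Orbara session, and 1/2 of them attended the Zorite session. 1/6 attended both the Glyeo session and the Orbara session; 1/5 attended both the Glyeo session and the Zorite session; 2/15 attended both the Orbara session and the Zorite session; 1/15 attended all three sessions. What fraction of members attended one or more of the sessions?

14/15

By inclusion–exclusion:
P(union) = 2/5 + 7/15 + 1/2 − 1/6 − 1/5 − 2/15 + 1/15 = 14/15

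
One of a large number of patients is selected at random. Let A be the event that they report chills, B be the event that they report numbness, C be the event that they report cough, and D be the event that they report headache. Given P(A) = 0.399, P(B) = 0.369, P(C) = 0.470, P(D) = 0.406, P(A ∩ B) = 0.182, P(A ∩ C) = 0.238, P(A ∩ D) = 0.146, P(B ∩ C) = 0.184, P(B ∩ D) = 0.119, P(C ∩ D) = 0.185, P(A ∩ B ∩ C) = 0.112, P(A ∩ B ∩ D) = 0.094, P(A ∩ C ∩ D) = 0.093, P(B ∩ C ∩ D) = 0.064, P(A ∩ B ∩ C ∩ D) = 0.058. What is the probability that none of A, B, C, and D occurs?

Inclusion–exclusion gives
P(A ∪ B ∪ C ∪ D) = 0.399 + 0.369 + 0.470 + 0.406 − 0.182 − 0.238 − 0.146 − 0.184 − 0.119 − 0.185 + 0.112 + 0.094 + 0.093 + 0.064 − 0.058 = 0.895
P(none) = 1 − 0.895 = 0.105

0.105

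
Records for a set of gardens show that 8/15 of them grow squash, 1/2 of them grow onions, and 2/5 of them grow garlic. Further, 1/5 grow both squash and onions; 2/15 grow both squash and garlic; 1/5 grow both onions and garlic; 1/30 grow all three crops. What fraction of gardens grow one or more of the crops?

Inclusion–exclusion gives
P(at least one) = 8/15 + 1/2 + 2/5 − 1/5 − 2/15 − 1/5 + 1/30 = 14/15

14/15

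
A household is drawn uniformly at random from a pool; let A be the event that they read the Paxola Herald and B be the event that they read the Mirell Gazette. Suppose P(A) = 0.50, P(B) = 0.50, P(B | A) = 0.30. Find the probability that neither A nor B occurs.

0.15

P(A ∩ B) = P(A)·P(B|A) = 0.50 × 0.30 = 0.15
Inclusion–exclusion gives
P(A ∪ B) = 0.50 + 0.50 − 0.15 = 0.85
P(none) = 1 − 0.85 = 0.15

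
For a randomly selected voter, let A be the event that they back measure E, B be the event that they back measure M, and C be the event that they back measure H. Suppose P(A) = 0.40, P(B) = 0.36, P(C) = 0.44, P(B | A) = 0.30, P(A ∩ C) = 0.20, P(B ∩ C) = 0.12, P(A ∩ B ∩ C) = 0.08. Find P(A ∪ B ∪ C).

0.84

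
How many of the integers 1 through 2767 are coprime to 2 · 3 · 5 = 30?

By inclusion–exclusion:
⌊2767/2⌋ + ⌊2767/3⌋ + ⌊2767/5⌋ − ⌊2767/6⌋ − ⌊2767/10⌋ − ⌊2767/15⌋ + ⌊2767/30⌋ = 1383 + 922 + 553 − 461 − 276 − 184 + 92 = 2029
2767 − 2029 = 738

738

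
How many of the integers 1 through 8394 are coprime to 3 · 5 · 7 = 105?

3837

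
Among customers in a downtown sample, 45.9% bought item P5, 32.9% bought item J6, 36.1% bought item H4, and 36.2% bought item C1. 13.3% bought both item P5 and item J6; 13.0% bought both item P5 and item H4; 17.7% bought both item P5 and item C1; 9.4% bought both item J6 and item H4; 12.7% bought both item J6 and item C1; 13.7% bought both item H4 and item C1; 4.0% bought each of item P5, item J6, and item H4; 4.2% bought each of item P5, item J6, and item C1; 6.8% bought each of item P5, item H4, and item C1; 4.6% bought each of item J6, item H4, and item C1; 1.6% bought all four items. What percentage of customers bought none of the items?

10.7%

P(≥1) = 45.9 + 32.9 + 36.1 + 36.2 − 13.3 − 13.0 − 17.7 − 9.4 − 12.7 − 13.7 + 4.0 + 4.2 + 6.8 + 4.6 − 1.6 = 89.3%
P(none) = 100% − 89.3% = 10.7%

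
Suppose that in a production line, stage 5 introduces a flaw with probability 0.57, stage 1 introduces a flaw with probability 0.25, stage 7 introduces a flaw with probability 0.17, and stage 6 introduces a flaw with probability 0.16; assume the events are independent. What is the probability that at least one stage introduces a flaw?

Independence gives P(none) = ∏(1 − pᵢ).
P(none) = (1 − 0.57) × (1 − 0.25) × (1 − 0.17) × (1 − 0.16) = 0.43 × 0.75 × 0.83 × 0.84 = 0.224847
P(at least one) = 1 − 0.224847 = 0.775153

0.775153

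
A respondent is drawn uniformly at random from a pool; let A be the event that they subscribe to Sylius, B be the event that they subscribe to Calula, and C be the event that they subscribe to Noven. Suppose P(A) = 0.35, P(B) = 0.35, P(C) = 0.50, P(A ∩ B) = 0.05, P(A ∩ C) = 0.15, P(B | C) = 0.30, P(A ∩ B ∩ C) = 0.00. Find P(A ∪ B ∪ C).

P(B ∩ C) = P(C)·P(B|C) = 0.50 × 0.30 = 0.15
P(A ∪ B ∪ C) = 0.35 + 0.35 + 0.50 − 0.05 − 0.15 − 0.15 + 0.00 = 0.85

0.85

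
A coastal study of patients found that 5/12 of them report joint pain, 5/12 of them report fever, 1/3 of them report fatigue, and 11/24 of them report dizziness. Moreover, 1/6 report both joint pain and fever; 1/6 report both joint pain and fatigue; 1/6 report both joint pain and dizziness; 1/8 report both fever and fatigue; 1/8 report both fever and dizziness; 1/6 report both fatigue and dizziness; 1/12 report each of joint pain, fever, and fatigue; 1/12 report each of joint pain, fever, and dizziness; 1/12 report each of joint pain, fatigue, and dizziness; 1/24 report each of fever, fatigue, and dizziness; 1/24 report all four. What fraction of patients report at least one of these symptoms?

23/24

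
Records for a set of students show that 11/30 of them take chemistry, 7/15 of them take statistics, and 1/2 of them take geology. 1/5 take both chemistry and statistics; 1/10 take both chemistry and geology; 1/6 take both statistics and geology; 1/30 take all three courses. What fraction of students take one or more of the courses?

P(at least one) = 11/30 + 7/15 + 1/2 − 1/5 − 1/10 − 1/6 + 1/30 = 9/10

9/10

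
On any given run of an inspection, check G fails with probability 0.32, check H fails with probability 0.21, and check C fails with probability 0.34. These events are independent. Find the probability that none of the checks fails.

0.354552

P(none) = (1 − 0.32) × (1 − 0.21) × (1 − 0.34) = 0.68 × 0.79 × 0.66 = 0.354552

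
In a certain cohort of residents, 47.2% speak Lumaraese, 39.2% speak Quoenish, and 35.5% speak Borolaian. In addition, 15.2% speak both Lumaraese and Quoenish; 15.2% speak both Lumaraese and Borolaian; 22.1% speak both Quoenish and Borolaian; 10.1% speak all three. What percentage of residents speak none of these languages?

20.5%

Inclusion–exclusion gives
P(≥1) = 47.2 + 39.2 + 35.5 − 15.2 − 15.2 − 22.1 + 10.1 = 79.5%
P(none) = 100% − 79.5% = 20.5%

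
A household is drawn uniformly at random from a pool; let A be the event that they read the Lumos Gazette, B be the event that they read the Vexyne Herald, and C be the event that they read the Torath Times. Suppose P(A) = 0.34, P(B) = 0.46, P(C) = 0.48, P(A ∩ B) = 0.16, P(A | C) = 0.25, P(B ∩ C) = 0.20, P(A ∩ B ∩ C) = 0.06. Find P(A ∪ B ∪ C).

P(A ∩ C) = P(C)·P(A|C) = 0.48 × 0.25 = 0.12
By inclusion–exclusion:
P(A ∪ B ∪ C) = 0.34 + 0.46 + 0.48 − 0.16 − 0.12 − 0.20 + 0.06 = 0.86

0.86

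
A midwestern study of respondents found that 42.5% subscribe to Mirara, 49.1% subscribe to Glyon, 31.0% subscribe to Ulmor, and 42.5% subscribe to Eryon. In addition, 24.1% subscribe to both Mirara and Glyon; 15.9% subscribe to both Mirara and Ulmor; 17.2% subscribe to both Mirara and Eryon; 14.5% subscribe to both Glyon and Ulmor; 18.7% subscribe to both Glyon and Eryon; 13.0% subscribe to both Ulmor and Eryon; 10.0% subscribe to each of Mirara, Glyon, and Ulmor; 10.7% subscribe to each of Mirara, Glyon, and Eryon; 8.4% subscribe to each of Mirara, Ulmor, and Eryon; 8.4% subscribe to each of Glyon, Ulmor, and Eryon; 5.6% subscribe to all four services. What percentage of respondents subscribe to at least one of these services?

93.6%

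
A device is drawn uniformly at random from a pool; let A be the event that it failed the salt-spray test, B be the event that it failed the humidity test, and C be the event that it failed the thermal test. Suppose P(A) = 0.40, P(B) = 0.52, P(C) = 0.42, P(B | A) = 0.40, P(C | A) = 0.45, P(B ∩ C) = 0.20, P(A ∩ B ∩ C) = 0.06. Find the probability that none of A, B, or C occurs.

P(A ∩ B) = P(A)·P(B|A) = 0.40 × 0.40 = 0.16
P(A ∩ C) = P(A)·P(C|A) = 0.40 × 0.45 = 0.18
By inclusion–exclusion:
P(A ∪ B ∪ C) = 0.40 + 0.52 + 0.42 − 0.16 − 0.18 − 0.20 + 0.06 = 0.86
P(none) = 1 − 0.86 = 0.14

0.14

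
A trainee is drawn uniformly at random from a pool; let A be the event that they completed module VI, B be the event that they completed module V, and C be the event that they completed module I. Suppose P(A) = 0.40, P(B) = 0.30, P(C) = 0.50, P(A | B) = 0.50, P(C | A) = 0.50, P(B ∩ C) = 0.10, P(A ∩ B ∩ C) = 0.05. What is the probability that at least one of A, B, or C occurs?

P(A ∩ B) = P(B)·P(A|B) = 0.30 × 0.50 = 0.15
P(A ∩ C) = P(A)·P(C|A) = 0.40 × 0.50 = 0.20
Using inclusion–exclusion:
P(A ∪ B ∪ C) = 0.40 + 0.30 + 0.50 − 0.15 − 0.20 − 0.10 + 0.05 = 0.80

0.80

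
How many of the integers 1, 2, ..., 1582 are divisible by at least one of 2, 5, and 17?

Apply inclusion-exclusion:
floor(1582/2) + floor(1582/5) + floor(1582/17) − floor(1582/10) − floor(1582/34) − floor(1582/85) + floor(1582/170) = 791 + 316 + 93 − 158 − 46 − 18 + 9 = 987

987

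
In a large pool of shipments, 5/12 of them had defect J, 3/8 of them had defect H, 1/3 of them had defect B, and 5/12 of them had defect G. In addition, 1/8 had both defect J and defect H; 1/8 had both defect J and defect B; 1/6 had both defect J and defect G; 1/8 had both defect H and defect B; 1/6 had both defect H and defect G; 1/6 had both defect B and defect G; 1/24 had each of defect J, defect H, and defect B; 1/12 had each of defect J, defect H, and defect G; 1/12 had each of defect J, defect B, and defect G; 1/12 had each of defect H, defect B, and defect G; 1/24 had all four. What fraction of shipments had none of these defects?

1/12

P(at least one) = 5/12 + 3/8 + 1/3 + 5/12 − 1/8 − 1/8 − 1/6 − 1/8 − 1/6 − 1/6 + 1/24 + 1/12 + 1/12 + 1/12 − 1/24 = 11/12
P(none) = 1 − 11/12 = 1/12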